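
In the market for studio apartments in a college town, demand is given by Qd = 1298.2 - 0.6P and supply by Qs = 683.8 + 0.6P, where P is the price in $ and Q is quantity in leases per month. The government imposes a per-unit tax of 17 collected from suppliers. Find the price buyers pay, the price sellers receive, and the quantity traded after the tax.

P_b = 520.5, P_s = 503.5, Q = 985.9

Suppliers keep P_s = P_b - 17 per unit, so supply in terms of the buyer price is Qs = 673.6 + 0.6P_b.
Set Qd = Qs: 1298.2 - 0.6P_b = 673.6 + 0.6P_b, so 624.6 = 1.2P_b and P_b = 520.5.
So P_s = 503.5 and the quantity traded is Q = 1298.2 - 0.6(520.5) = 985.9.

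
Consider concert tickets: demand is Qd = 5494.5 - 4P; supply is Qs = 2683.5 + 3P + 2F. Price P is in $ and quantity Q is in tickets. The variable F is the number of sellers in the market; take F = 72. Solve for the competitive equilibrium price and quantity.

P* = 381, Q* = 3970.5

With F = 72, supply is Qs = 2827.5 + 3P.
Equating demand and supply, 5494.5 - 4P = 2827.5 + 3P gives 7P = 2667, so P* = 381.
Substitute back: Q* = 5494.5 - 4(381) = 3970.5.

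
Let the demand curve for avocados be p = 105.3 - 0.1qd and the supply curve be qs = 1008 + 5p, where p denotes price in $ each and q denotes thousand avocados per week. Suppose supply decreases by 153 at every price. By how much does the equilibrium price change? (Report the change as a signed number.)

Δp = 10.2

Inverting to quantity form: qd = 1053 - 10p.
Equating demand and supply, 1053 - 10p = 1008 + 5p gives 15p = 45, so p* = 3.
From the demand curve, q* = 1053 - 10(3) = 1023.
After the shift, supply is qs = 855 + 5p.
Re-solving, 15p = 198 gives p = 13.2 and q = 921.
Δp = 13.2 - 3 = 10.2.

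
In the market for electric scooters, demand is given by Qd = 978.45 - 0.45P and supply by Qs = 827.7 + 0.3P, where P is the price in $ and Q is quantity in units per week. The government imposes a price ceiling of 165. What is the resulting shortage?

Evaluating both curves at the ceiling price 165 gives Qd = 904.2, Qs = 877.2.
Shortage = Qd - Qs = 904.2 - 877.2 = 27.

Shortage = 27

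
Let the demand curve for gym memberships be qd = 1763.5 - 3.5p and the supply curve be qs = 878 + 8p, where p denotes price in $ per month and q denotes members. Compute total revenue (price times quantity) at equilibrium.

At equilibrium qd = qs, so 1763.5 - 3.5p = 878 + 8p; collecting terms, 885.5 = 11.5p and p* = 77.
Then q* = 1763.5 - 3.5(77) = 1494.
Total revenue = p* × q* = 77 × 1494 = 115038.

Total revenue = 115038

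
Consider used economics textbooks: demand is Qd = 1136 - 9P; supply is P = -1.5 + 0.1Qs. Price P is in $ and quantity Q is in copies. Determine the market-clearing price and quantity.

P* = 59, Q* = 605

Solving each curve for Q: Qs = 15 + 10P.
At equilibrium Qd = Qs, so 1136 - 9P = 15 + 10P; collecting terms, 1121 = 19P and P* = 59.
Then Q* = 1136 - 9(59) = 605.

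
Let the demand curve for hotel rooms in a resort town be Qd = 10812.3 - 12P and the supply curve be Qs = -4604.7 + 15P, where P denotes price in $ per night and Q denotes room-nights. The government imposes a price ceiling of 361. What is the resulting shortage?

Evaluating both curves at the ceiling price 361 gives Qd = 6480.3, Qs = 810.3.
Shortage = Qd - Qs = 6480.3 - 810.3 = 5670.

Shortage = 5670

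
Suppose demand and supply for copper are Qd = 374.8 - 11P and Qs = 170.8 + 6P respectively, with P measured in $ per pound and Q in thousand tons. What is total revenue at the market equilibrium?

Total revenue = 2913.6

Set Qd = Qs: 374.8 - 11P = 170.8 + 6P, so 204 = 17P and P* = 12.
Then Q* = 374.8 - 11(12) = 242.8.
Total revenue = P* × Q* = 12 × 242.8 = 2913.6.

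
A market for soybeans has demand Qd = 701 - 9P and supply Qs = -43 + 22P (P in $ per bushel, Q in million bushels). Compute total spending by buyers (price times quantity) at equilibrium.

At equilibrium Qd = Qs, so 701 - 9P = -43 + 22P; collecting terms, 744 = 31P and P* = 24.
Then Q* = 701 - 9(24) = 485.
Total spending by buyers = P* × Q* = 24 × 485 = 11640.

Total spending by buyers = 11640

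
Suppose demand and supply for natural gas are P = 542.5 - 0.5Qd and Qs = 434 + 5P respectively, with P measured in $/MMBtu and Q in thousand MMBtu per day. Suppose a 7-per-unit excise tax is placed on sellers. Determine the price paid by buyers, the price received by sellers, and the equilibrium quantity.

Inverting to quantity form: Qd = 1085 - 2P.
The tax drives a wedge P_b - P_s = 7. Substituting P_s = P_b - 7 into supply: Qs = 399 + 5P_b.
Equate demand and the shifted supply: 1085 - 2P_b = 399 + 5P_b, giving 7P_b = 686, so P_b = 98.
Then P_s = 98 - 7 = 91 and Q = 1085 - 2(98) = 889.

P_b = 98, P_s = 91, Q = 889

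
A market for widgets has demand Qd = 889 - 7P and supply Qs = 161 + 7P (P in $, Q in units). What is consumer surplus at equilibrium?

Consumer surplus = 19687.5

At equilibrium Qd = Qs, so 889 - 7P = 161 + 7P; collecting terms, 728 = 14P and P* = 52.
Then Q* = 889 - 7(52) = 525.
Demand choke price (Qd = 0): P = 889/7 = 127. Consumer surplus = ½ × (127 - 52) × 525 = 19687.5.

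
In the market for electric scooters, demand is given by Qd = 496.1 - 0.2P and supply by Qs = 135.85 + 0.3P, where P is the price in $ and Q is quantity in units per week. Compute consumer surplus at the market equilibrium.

Consumer surplus = 309760

The market clears where 496.1 - 0.2P = 135.85 + 0.3P. Rearranging, 0.5P = 360.25, hence P* = 720.5.
Plugging P* into demand: Q* = 496.1 - 0.2(720.5) = 352.
Demand choke price (Qd = 0): P = 496.1/0.2 = 2480.5. Consumer surplus = ½ × (2480.5 - 720.5) × 352 = 309760.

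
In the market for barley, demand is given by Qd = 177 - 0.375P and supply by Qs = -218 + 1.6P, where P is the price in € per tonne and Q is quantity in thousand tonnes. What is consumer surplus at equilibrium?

Consumer surplus = 13872

Equating demand and supply, 177 - 0.375P = -218 + 1.6P gives 1.975P = 395, so P* = 200.
From the demand curve, Q* = 177 - 0.375(200) = 102.
Demand choke price (Qd = 0): P = 177/0.375 = 472. Consumer surplus = ½ × (472 - 200) × 102 = 13872.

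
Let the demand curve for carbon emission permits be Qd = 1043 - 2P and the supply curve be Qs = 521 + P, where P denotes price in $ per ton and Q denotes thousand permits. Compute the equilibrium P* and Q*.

P* = 174, Q* = 695

Equating demand and supply, 1043 - 2P = 521 + P gives 3P = 522, so P* = 174.
Substitute back: Q* = 1043 - 2(174) = 695.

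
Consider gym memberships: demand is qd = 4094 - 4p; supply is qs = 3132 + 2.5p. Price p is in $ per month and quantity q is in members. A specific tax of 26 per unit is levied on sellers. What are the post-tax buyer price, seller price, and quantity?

Sellers keep p_s = p_b - 26 per unit, so supply in terms of the buyer price is qs = 3067 + 2.5p_b.
Set qd = qs: 4094 - 4p_b = 3067 + 2.5p_b, so 1027 = 6.5p_b and p_b = 158.
Then p_s = 158 - 26 = 132 and q = 4094 - 4(158) = 3462.

p_b = 158, p_s = 132, q = 3462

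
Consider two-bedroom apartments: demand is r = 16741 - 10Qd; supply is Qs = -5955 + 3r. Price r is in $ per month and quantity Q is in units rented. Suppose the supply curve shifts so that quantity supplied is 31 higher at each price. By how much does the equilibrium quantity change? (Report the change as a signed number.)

Rewriting in direct form: Qd = 1674.1 - 0.1r.
Set Qd = Qs: 1674.1 - 0.1r = -5955 + 3r, so 7629.1 = 3.1r and r* = 2461.
Substitute back: Q* = 1674.1 - 0.1(2461) = 1428.
After the shift, supply is Qs = -5924 + 3r.
New equilibrium: 7598.1 = 3.1r, so r = 2451 and Q = 1429.
ΔQ = 1429 - 1428 = 1.

ΔQ = 1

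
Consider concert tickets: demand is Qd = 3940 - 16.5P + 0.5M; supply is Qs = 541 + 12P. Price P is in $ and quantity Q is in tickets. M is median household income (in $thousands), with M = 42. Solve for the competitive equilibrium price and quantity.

With M = 42, demand is Qd = 3961 - 16.5P.
The market clears where 3961 - 16.5P = 541 + 12P. Rearranging, 28.5P = 3420, hence P* = 120.
Plugging P* into demand: Q* = 3961 - 16.5(120) = 1981.

P* = 120, Q* = 1981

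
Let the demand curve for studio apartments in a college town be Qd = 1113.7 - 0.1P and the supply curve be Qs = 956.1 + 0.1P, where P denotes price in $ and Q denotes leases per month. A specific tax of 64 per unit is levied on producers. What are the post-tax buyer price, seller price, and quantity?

P_b = 820, P_s = 756, Q = 1031.7

With a tax of 64 on producers, they supply based on the net price P_s = P_b - 64, so Qs = 949.7 + 0.1P_b.
Set Qd = Qs: 1113.7 - 0.1P_b = 949.7 + 0.1P_b, so 164 = 0.2P_b and P_b = 820.
Then P_s = 820 - 64 = 756 and Q = 1113.7 - 0.1(820) = 1031.7.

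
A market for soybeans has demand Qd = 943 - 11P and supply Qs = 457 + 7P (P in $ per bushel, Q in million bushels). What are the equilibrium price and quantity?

P* = 27, Q* = 646

Set Qd = Qs: 943 - 11P = 457 + 7P, so 486 = 18P and P* = 27.
Plugging P* into demand: Q* = 943 - 11(27) = 646.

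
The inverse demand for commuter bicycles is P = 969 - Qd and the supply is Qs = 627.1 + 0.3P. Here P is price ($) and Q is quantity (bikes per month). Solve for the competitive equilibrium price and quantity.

P* = 263, Q* = 706

Solving each curve for Q: Qd = 969 - P.
At equilibrium Qd = Qs, so 969 - P = 627.1 + 0.3P; collecting terms, 341.9 = 1.3P and P* = 263.
From the demand curve, Q* = 969 - 263 = 706.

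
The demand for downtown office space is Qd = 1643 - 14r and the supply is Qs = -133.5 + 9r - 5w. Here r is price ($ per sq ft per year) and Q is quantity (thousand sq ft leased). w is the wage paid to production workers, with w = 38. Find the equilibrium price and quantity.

With w = 38, supply is Qs = -323.5 + 9r.
Set Qd = Qs: 1643 - 14r = -323.5 + 9r, so 1966.5 = 23r and r* = 85.5.
Plugging r* into demand: Q* = 1643 - 14(85.5) = 446.

r* = 85.5, Q* = 446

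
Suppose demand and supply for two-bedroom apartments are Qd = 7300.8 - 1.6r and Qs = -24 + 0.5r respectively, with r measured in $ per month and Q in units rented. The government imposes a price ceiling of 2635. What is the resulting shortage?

Shortage = 1791.3

With r fixed at 2635, quantity demanded is 3084.8 and quantity supplied is 1293.5.
Shortage = Qd - Qs = 3084.8 - 1293.5 = 1791.3.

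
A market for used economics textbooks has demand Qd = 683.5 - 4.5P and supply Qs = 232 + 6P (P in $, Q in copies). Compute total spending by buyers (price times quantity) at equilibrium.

At equilibrium Qd = Qs, so 683.5 - 4.5P = 232 + 6P; collecting terms, 451.5 = 10.5P and P* = 43.
From the demand curve, Q* = 683.5 - 4.5(43) = 490.
Total spending by buyers = P* × Q* = 43 × 490 = 21070.

Total spending by buyers = 21070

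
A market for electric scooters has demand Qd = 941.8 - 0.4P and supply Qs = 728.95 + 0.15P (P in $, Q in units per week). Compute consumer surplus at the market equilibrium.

The market clears where 941.8 - 0.4P = 728.95 + 0.15P. Rearranging, 0.55P = 212.85, hence P* = 387.
Then Q* = 941.8 - 0.4(387) = 787.
Demand choke price (Qd = 0): P = 941.8/0.4 = 2354.5. Consumer surplus = ½ × (2354.5 - 387) × 787 = 774211.25.

Consumer surplus = 774211.25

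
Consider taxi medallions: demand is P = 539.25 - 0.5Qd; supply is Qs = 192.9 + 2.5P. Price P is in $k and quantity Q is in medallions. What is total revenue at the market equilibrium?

Total revenue = 134788.32

In direct form, Qd = 1078.5 - 2P.
Equating demand and supply, 1078.5 - 2P = 192.9 + 2.5P gives 4.5P = 885.6, so P* = 196.8.
Then Q* = 1078.5 - 2(196.8) = 684.9.
Total revenue = P* × Q* = 196.8 × 684.9 = 134788.32.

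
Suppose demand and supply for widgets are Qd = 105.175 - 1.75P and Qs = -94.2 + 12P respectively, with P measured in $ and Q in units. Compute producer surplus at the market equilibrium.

Equating demand and supply, 105.175 - 1.75P = -94.2 + 12P gives 13.75P = 199.375, so P* = 14.5.
Plugging P* into demand: Q* = 105.175 - 1.75(14.5) = 79.8.
Supply choke price (Qs = 0): P = 7.85. Producer surplus = ½ × (14.5 - 7.85) × 79.8 = 265.335.

Producer surplus = 265.335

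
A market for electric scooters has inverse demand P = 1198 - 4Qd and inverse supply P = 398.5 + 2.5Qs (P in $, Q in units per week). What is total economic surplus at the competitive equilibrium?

Inverting to quantity form: Qd = 299.5 - 0.25P and Qs = -159.4 + 0.4P.
Equating demand and supply, 299.5 - 0.25P = -159.4 + 0.4P gives 0.65P = 458.9, so P* = 706.
From the demand curve, Q* = 299.5 - 0.25(706) = 123.
Demand choke price = 1198; supply choke price = 398.5. CS = ½(1198 - 706)(123) = 30258; PS = ½(706 - 398.5)(123) = 18911.25. Total surplus = 49169.25.

Total surplus = 49169.25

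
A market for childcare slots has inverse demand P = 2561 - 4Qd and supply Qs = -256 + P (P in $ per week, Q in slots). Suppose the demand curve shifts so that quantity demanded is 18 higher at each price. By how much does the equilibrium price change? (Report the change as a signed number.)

Rewriting in direct form: Qd = 640.25 - 0.25P.
At equilibrium Qd = Qs, so 640.25 - 0.25P = -256 + P; collecting terms, 896.25 = 1.25P and P* = 717.
Substitute back: Q* = 640.25 - 0.25(717) = 461.
After the shift, demand is Qd = 658.25 - 0.25P.
Re-solving, 1.25P = 914.25 gives P = 731.4 and Q = 475.4.
ΔP = 731.4 - 717 = 14.4.

ΔP = 14.4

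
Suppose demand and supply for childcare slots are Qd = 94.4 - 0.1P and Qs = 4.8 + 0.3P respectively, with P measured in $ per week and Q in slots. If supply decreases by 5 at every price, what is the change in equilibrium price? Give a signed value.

The market clears where 94.4 - 0.1P = 4.8 + 0.3P. Rearranging, 0.4P = 89.6, hence P* = 224.
Plugging P* into demand: Q* = 94.4 - 0.1(224) = 72.
After the shift, supply is Qs = -0.2 + 0.3P.
New equilibrium: 94.6 = 0.4P, so P = 236.5 and Q = 70.75.
ΔP = 236.5 - 224 = 12.5.

ΔP = 12.5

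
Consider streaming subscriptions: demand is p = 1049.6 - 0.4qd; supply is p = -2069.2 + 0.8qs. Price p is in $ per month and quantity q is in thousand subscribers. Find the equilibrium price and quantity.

In direct form, qd = 2624 - 2.5p and qs = 2586.5 + 1.25p.
Equating demand and supply, 2624 - 2.5p = 2586.5 + 1.25p gives 3.75p = 37.5, so p* = 10.
Substitute back: q* = 2624 - 2.5(10) = 2599.

p* = 10, q* = 2599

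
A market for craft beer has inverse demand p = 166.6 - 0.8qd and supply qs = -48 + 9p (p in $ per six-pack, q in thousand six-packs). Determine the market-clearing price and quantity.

Inverting to quantity form: qd = 208.25 - 1.25p.
Set qd = qs: 208.25 - 1.25p = -48 + 9p, so 256.25 = 10.25p and p* = 25.
Then q* = 208.25 - 1.25(25) = 177.

p* = 25, q* = 177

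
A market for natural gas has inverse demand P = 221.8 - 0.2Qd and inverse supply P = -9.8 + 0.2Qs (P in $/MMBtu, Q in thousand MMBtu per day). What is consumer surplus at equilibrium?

In direct form, Qd = 1109 - 5P and Qs = 49 + 5P.
Set Qd = Qs: 1109 - 5P = 49 + 5P, so 1060 = 10P and P* = 106.
Plugging P* into demand: Q* = 1109 - 5(106) = 579.
Demand choke price (Qd = 0): P = 1109/5 = 221.8. Consumer surplus = ½ × (221.8 - 106) × 579 = 33524.1.

Consumer surplus = 33524.1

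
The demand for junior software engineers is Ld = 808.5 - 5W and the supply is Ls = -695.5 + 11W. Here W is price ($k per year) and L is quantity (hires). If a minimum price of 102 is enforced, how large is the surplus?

With W fixed at 102, quantity demanded is 298.5 and quantity supplied is 426.5.
Surplus = Ls - Ld = 426.5 - 298.5 = 128.

Surplus = 128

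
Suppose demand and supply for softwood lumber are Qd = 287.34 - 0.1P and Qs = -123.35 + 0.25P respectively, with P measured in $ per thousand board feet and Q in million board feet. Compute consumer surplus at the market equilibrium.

At equilibrium Qd = Qs, so 287.34 - 0.1P = -123.35 + 0.25P; collecting terms, 410.69 = 0.35P and P* = 1173.4.
Plugging P* into demand: Q* = 287.34 - 0.1(1173.4) = 170.
Demand choke price (Qd = 0): P = 287.34/0.1 = 2873.4. Consumer surplus = ½ × (2873.4 - 1173.4) × 170 = 144500.

Consumer surplus = 144500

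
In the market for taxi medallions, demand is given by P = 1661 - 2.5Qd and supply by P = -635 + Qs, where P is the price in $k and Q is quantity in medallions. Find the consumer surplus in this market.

In direct form, Qd = 664.4 - 0.4P and Qs = 635 + P.
The market clears where 664.4 - 0.4P = 635 + P. Rearranging, 1.4P = 29.4, hence P* = 21.
Substitute back: Q* = 664.4 - 0.4(21) = 656.
Demand choke price (Qd = 0): P = 664.4/0.4 = 1661. Consumer surplus = ½ × (1661 - 21) × 656 = 537920.

Consumer surplus = 537920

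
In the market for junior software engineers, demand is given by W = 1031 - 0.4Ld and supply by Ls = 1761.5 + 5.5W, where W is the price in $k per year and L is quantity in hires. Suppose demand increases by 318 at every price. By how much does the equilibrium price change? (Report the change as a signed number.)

In direct form, Ld = 2577.5 - 2.5W.
At equilibrium Ld = Ls, so 2577.5 - 2.5W = 1761.5 + 5.5W; collecting terms, 816 = 8W and W* = 102.
Then L* = 2577.5 - 2.5(102) = 2322.5.
After the shift, demand is Ld = 2895.5 - 2.5W.
Re-solving, 8W = 1134 gives W = 141.75 and L = 2541.125.
ΔW = 141.75 - 102 = 39.75.

ΔW = 39.75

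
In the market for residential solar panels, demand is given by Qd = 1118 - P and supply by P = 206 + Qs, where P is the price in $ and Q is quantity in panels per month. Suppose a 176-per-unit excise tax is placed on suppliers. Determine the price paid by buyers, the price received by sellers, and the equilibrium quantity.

Rewriting in direct form: Qs = -206 + P.
The tax drives a wedge P_b - P_s = 176. Substituting P_s = P_b - 176 into supply: Qs = -382 + P_b.
Equate demand and the shifted supply: 1118 - P_b = -382 + P_b, giving 2P_b = 1500, so P_b = 750.
So P_s = 574 and the quantity traded is Q = 1118 - 750 = 368.

P_b = 750, P_s = 574, Q = 368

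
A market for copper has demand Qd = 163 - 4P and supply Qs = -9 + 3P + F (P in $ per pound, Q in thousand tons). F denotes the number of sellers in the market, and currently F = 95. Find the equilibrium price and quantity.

P* = 11, Q* = 119

With F = 95, supply is Qs = 86 + 3P.
Equating demand and supply, 163 - 4P = 86 + 3P gives 7P = 77, so P* = 11.
Then Q* = 163 - 4(11) = 119.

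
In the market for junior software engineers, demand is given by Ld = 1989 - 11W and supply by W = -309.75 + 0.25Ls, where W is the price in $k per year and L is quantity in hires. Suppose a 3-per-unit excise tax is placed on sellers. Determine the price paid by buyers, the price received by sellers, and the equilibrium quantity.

W_b = 50.8, W_s = 47.8, L = 1430.2

Rewriting in direct form: Ls = 1239 + 4W.
With a tax of 3 on sellers, they supply based on the net price W_s = W_b - 3, so Ls = 1227 + 4W_b.
Equate demand and the shifted supply: 1989 - 11W_b = 1227 + 4W_b, giving 15W_b = 762, so W_b = 50.8.
So W_s = 47.8 and the quantity traded is L = 1989 - 11(50.8) = 1430.2.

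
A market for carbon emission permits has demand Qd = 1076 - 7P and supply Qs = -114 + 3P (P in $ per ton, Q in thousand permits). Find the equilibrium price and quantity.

P* = 119, Q* = 243

Set Qd = Qs: 1076 - 7P = -114 + 3P, so 1190 = 10P and P* = 119.
Substitute back: Q* = 1076 - 7(119) = 243.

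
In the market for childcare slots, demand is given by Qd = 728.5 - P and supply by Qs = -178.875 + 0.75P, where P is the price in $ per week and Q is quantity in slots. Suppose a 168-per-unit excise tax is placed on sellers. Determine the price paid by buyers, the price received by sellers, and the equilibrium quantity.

P_b = 590.5, P_s = 422.5, Q = 138

With a tax of 168 on sellers, they supply based on the net price P_s = P_b - 168, so Qs = -304.875 + 0.75P_b.
Market clearing requires 728.5 - P_b = -304.875 + 0.75P_b; hence 1033.375 = 1.75P_b and P_b = 590.5.
So P_s = 422.5 and the quantity traded is Q = 728.5 - 590.5 = 138.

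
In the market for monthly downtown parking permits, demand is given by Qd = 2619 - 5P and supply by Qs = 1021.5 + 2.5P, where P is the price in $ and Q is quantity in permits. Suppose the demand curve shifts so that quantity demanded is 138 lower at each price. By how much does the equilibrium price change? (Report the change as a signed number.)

ΔP = -18.4

The market clears where 2619 - 5P = 1021.5 + 2.5P. Rearranging, 7.5P = 1597.5, hence P* = 213.
Plugging P* into demand: Q* = 2619 - 5(213) = 1554.
After the shift, demand is Qd = 2481 - 5P.
New equilibrium: 1459.5 = 7.5P, so P = 194.6 and Q = 1508.
ΔP = 194.6 - 213 = -18.4.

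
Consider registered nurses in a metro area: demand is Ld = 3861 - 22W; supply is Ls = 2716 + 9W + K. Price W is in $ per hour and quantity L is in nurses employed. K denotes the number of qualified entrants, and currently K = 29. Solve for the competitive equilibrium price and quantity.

W* = 36, L* = 3069

With K = 29, supply is Ls = 2745 + 9W.
Set Ld = Ls: 3861 - 22W = 2745 + 9W, so 1116 = 31W and W* = 36.
From the demand curve, L* = 3861 - 22(36) = 3069.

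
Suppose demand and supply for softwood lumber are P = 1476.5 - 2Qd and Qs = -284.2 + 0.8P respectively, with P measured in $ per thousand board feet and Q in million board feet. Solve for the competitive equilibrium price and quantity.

P* = 786.5, Q* = 345

Rewriting in direct form: Qd = 738.25 - 0.5P.
At equilibrium Qd = Qs, so 738.25 - 0.5P = -284.2 + 0.8P; collecting terms, 1022.45 = 1.3P and P* = 786.5.
Plugging P* into demand: Q* = 738.25 - 0.5(786.5) = 345.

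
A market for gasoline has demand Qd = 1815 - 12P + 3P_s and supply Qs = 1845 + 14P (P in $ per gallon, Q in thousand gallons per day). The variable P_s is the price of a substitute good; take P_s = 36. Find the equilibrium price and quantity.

P* = 3, Q* = 1887

With P_s = 36, demand is Qd = 1923 - 12P.
Set Qd = Qs: 1923 - 12P = 1845 + 14P, so 78 = 26P and P* = 3.
Plugging P* into demand: Q* = 1923 - 12(3) = 1887.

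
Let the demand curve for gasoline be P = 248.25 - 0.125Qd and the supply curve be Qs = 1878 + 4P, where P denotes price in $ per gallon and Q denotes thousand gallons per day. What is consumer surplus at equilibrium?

Consumer surplus = 228962.25

Rewriting in direct form: Qd = 1986 - 8P.
The market clears where 1986 - 8P = 1878 + 4P. Rearranging, 12P = 108, hence P* = 9.
From the demand curve, Q* = 1986 - 8(9) = 1914.
Demand choke price (Qd = 0): P = 1986/8 = 248.25. Consumer surplus = ½ × (248.25 - 9) × 1914 = 228962.25.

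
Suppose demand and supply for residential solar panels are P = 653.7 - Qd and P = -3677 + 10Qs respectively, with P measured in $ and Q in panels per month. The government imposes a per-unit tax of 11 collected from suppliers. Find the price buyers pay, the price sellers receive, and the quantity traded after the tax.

Inverting to quantity form: Qd = 653.7 - P and Qs = 367.7 + 0.1P.
Suppliers keep P_s = P_b - 11 per unit, so supply in terms of the buyer price is Qs = 366.6 + 0.1P_b.
Set Qd = Qs: 653.7 - P_b = 366.6 + 0.1P_b, so 287.1 = 1.1P_b and P_b = 261.
So P_s = 250 and the quantity traded is Q = 653.7 - 261 = 392.7.

P_b = 261, P_s = 250, Q = 392.7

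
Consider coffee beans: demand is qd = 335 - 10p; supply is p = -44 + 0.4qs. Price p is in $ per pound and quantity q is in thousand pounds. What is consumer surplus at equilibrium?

In direct form, qs = 110 + 2.5p.
Set qd = qs: 335 - 10p = 110 + 2.5p, so 225 = 12.5p and p* = 18.
Substitute back: q* = 335 - 10(18) = 155.
Demand choke price (qd = 0): p = 335/10 = 33.5. Consumer surplus = ½ × (33.5 - 18) × 155 = 1201.25.

Consumer surplus = 1201.25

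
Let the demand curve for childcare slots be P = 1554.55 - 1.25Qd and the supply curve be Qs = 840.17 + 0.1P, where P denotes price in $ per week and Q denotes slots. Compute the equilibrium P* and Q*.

P* = 448.3, Q* = 885

Rewriting in direct form: Qd = 1243.64 - 0.8P.
At equilibrium Qd = Qs, so 1243.64 - 0.8P = 840.17 + 0.1P; collecting terms, 403.47 = 0.9P and P* = 448.3.
From the demand curve, Q* = 1243.64 - 0.8(448.3) = 885.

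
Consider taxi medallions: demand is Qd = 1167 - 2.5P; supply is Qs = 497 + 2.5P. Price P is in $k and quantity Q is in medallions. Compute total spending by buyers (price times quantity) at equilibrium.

Equating demand and supply, 1167 - 2.5P = 497 + 2.5P gives 5P = 670, so P* = 134.
Then Q* = 1167 - 2.5(134) = 832.
Total spending by buyers = P* × Q* = 134 × 832 = 111488.

Total spending by buyers = 111488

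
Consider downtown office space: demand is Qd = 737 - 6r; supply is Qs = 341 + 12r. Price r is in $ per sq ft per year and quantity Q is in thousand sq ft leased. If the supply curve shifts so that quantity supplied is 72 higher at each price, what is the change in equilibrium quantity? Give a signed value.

ΔQ = 24

At equilibrium Qd = Qs, so 737 - 6r = 341 + 12r; collecting terms, 396 = 18r and r* = 22.
Plugging r* into demand: Q* = 737 - 6(22) = 605.
After the shift, supply is Qs = 413 + 12r.
The new intersection has 324 = 18r, i.e. r = 18, Q = 629.
ΔQ = 629 - 605 = 24.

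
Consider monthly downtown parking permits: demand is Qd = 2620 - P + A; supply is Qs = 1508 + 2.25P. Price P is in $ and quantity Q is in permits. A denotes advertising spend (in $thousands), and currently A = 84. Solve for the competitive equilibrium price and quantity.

With A = 84, demand is Qd = 2704 - P.
At equilibrium Qd = Qs, so 2704 - P = 1508 + 2.25P; collecting terms, 1196 = 3.25P and P* = 368.
Then Q* = 2704 - 368 = 2336.

P* = 368, Q* = 2336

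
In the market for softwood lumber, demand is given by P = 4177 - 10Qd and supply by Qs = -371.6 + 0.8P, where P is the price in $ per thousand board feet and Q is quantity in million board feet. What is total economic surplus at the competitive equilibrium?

Total surplus = 612562.5

Solving each curve for Q: Qd = 417.7 - 0.1P.
Equating demand and supply, 417.7 - 0.1P = -371.6 + 0.8P gives 0.9P = 789.3, so P* = 877.
Then Q* = 417.7 - 0.1(877) = 330.
Demand choke price = 4177; supply choke price = 464.5. CS = ½(4177 - 877)(330) = 544500; PS = ½(877 - 464.5)(330) = 68062.5. Total surplus = 612562.5.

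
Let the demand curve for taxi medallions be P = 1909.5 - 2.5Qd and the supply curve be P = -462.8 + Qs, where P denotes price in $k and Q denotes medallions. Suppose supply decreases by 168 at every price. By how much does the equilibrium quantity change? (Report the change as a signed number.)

Inverting to quantity form: Qd = 763.8 - 0.4P and Qs = 462.8 + P.
At equilibrium Qd = Qs, so 763.8 - 0.4P = 462.8 + P; collecting terms, 301 = 1.4P and P* = 215.
Substitute back: Q* = 763.8 - 0.4(215) = 677.8.
After the shift, supply is Qs = 294.8 + P.
New equilibrium: 469 = 1.4P, so P = 335 and Q = 629.8.
ΔQ = 629.8 - 677.8 = -48.

ΔQ = -48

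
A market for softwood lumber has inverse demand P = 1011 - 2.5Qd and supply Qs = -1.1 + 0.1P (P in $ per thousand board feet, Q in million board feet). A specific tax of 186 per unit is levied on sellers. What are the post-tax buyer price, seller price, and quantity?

In direct form, Qd = 404.4 - 0.4P.
The tax drives a wedge P_b - P_s = 186. Substituting P_s = P_b - 186 into supply: Qs = -19.7 + 0.1P_b.
Set Qd = Qs: 404.4 - 0.4P_b = -19.7 + 0.1P_b, so 424.1 = 0.5P_b and P_b = 848.2.
So P_s = 662.2 and the quantity traded is Q = 404.4 - 0.4(848.2) = 65.12.

P_b = 848.2, P_s = 662.2, Q = 65.12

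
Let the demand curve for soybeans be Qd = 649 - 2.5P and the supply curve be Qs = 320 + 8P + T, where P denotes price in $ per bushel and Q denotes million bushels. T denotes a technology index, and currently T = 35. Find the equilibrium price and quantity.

With T = 35, supply is Qs = 355 + 8P.
Set Qd = Qs: 649 - 2.5P = 355 + 8P, so 294 = 10.5P and P* = 28.
From the demand curve, Q* = 649 - 2.5(28) = 579.

P* = 28, Q* = 579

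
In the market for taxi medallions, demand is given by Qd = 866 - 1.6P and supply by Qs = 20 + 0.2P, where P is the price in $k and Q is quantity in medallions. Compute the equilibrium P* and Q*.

At equilibrium Qd = Qs, so 866 - 1.6P = 20 + 0.2P; collecting terms, 846 = 1.8P and P* = 470.
Substitute back: Q* = 866 - 1.6(470) = 114.

P* = 470, Q* = 114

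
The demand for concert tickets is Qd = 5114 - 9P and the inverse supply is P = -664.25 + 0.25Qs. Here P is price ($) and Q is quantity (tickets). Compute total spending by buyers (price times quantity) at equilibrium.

In direct form, Qs = 2657 + 4P.
At equilibrium Qd = Qs, so 5114 - 9P = 2657 + 4P; collecting terms, 2457 = 13P and P* = 189.
Plugging P* into demand: Q* = 5114 - 9(189) = 3413.
Total spending by buyers = P* × Q* = 189 × 3413 = 645057.

Total spending by buyers = 645057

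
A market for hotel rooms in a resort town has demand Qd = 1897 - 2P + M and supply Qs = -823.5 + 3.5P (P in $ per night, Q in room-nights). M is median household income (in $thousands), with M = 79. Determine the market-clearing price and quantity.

With M = 79, demand is Qd = 1976 - 2P.
At equilibrium Qd = Qs, so 1976 - 2P = -823.5 + 3.5P; collecting terms, 2799.5 = 5.5P and P* = 509.
Substitute back: Q* = 1976 - 2(509) = 958.

P* = 509, Q* = 958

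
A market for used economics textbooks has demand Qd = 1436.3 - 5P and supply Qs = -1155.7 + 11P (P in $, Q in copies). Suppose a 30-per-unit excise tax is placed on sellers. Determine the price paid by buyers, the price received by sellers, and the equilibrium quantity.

With a tax of 30 on sellers, they supply based on the net price P_s = P_b - 30, so Qs = -1485.7 + 11P_b.
Equate demand and the shifted supply: 1436.3 - 5P_b = -1485.7 + 11P_b, giving 16P_b = 2922, so P_b = 182.625.
So P_s = 152.625 and the quantity traded is Q = 1436.3 - 5(182.625) = 523.175.

P_b = 182.625, P_s = 152.625, Q = 523.175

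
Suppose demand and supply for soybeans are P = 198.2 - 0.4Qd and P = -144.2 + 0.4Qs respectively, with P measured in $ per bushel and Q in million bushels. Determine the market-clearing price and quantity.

P* = 27, Q* = 428

In direct form, Qd = 495.5 - 2.5P and Qs = 360.5 + 2.5P.
The market clears where 495.5 - 2.5P = 360.5 + 2.5P. Rearranging, 5P = 135, hence P* = 27.
Plugging P* into demand: Q* = 495.5 - 2.5(27) = 428.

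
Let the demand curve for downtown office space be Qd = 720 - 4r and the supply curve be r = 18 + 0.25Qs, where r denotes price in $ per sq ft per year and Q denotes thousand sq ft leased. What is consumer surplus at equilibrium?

In direct form, Qs = -72 + 4r.
Equating demand and supply, 720 - 4r = -72 + 4r gives 8r = 792, so r* = 99.
From the demand curve, Q* = 720 - 4(99) = 324.
Demand choke price (Qd = 0): r = 720/4 = 180. Consumer surplus = ½ × (180 - 99) × 324 = 13122.

Consumer surplus = 13122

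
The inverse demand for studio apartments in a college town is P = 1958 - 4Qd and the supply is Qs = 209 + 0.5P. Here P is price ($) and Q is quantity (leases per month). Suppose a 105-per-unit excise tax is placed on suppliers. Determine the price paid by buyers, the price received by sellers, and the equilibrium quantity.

P_b = 444, P_s = 339, Q = 378.5

Solving each curve for Q: Qd = 489.5 - 0.25P.
Suppliers keep P_s = P_b - 105 per unit, so supply in terms of the buyer price is Qs = 156.5 + 0.5P_b.
Market clearing requires 489.5 - 0.25P_b = 156.5 + 0.5P_b; hence 333 = 0.75P_b and P_b = 444.
Then P_s = 444 - 105 = 339 and Q = 489.5 - 0.25(444) = 378.5.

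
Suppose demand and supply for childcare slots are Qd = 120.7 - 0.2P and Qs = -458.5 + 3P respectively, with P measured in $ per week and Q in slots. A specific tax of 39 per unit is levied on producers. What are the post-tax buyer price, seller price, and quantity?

P_b = 217.5625, P_s = 178.5625, Q = 77.1875

The tax drives a wedge P_b - P_s = 39. Substituting P_s = P_b - 39 into supply: Qs = -575.5 + 3P_b.
Set Qd = Qs: 120.7 - 0.2P_b = -575.5 + 3P_b, so 696.2 = 3.2P_b and P_b = 217.5625.
Then P_s = 217.5625 - 39 = 178.5625 and Q = 120.7 - 0.2(217.5625) = 77.1875.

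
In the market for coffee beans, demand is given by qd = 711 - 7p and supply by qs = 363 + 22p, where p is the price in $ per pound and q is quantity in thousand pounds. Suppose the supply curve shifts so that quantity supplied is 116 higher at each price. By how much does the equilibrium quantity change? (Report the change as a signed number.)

The market clears where 711 - 7p = 363 + 22p. Rearranging, 29p = 348, hence p* = 12.
Plugging p* into demand: q* = 711 - 7(12) = 627.
After the shift, supply is qs = 479 + 22p.
New equilibrium: 232 = 29p, so p = 8 and q = 655.
Δq = 655 - 627 = 28.

Δq = 28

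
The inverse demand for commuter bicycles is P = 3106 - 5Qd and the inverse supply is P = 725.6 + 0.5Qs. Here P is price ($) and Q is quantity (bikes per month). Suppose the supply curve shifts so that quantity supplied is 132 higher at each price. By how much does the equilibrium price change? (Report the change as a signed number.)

ΔP = -60

Solving each curve for Q: Qd = 621.2 - 0.2P and Qs = -1451.2 + 2P.
Set Qd = Qs: 621.2 - 0.2P = -1451.2 + 2P, so 2072.4 = 2.2P and P* = 942.
From the demand curve, Q* = 621.2 - 0.2(942) = 432.8.
After the shift, supply is Qs = -1319.2 + 2P.
New equilibrium: 1940.4 = 2.2P, so P = 882 and Q = 444.8.
ΔP = 882 - 942 = -60.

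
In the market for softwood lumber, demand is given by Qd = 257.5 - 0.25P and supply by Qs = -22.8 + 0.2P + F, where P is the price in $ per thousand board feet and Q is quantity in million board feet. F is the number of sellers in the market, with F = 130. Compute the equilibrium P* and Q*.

With F = 130, supply is Qs = 107.2 + 0.2P.
Set Qd = Qs: 257.5 - 0.25P = 107.2 + 0.2P, so 150.3 = 0.45P and P* = 334.
Plugging P* into demand: Q* = 257.5 - 0.25(334) = 174.

P* = 334, Q* = 174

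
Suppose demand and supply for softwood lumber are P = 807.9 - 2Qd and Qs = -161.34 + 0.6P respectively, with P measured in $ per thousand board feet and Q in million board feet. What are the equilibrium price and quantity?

P* = 513.9, Q* = 147

Rewriting in direct form: Qd = 403.95 - 0.5P.
Equating demand and supply, 403.95 - 0.5P = -161.34 + 0.6P gives 1.1P = 565.29, so P* = 513.9.
Plugging P* into demand: Q* = 403.95 - 0.5(513.9) = 147.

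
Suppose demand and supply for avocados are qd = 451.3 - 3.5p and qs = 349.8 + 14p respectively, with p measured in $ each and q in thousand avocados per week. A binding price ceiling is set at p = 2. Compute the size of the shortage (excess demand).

Shortage = 66.5

Evaluating both curves at the ceiling price 2 gives qd = 444.3, qs = 377.8.
Shortage = qd - qs = 444.3 - 377.8 = 66.5.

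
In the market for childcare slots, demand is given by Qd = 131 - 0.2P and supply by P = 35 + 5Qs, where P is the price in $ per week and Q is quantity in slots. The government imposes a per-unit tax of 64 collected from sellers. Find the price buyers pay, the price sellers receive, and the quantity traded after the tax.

P_b = 377, P_s = 313, Q = 55.6

Inverting to quantity form: Qs = -7 + 0.2P.
Sellers keep P_s = P_b - 64 per unit, so supply in terms of the buyer price is Qs = -19.8 + 0.2P_b.
Equate demand and the shifted supply: 131 - 0.2P_b = -19.8 + 0.2P_b, giving 0.4P_b = 150.8, so P_b = 377.
Then P_s = 377 - 64 = 313 and Q = 131 - 0.2(377) = 55.6.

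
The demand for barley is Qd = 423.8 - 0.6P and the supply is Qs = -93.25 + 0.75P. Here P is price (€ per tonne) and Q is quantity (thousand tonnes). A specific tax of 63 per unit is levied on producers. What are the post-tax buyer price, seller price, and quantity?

The tax drives a wedge P_b - P_s = 63. Substituting P_s = P_b - 63 into supply: Qs = -140.5 + 0.75P_b.
Equate demand and the shifted supply: 423.8 - 0.6P_b = -140.5 + 0.75P_b, giving 1.35P_b = 564.3, so P_b = 418.
Then P_s = 418 - 63 = 355 and Q = 423.8 - 0.6(418) = 173.

P_b = 418, P_s = 355, Q = 173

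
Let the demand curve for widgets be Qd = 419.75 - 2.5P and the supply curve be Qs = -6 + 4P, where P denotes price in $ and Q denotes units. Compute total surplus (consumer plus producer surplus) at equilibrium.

Total surplus = 21299.2

At equilibrium Qd = Qs, so 419.75 - 2.5P = -6 + 4P; collecting terms, 425.75 = 6.5P and P* = 65.5.
Substitute back: Q* = 419.75 - 2.5(65.5) = 256.
Demand choke price = 167.9; supply choke price = 1.5. CS = ½(167.9 - 65.5)(256) = 13107.2; PS = ½(65.5 - 1.5)(256) = 8192. Total surplus = 21299.2.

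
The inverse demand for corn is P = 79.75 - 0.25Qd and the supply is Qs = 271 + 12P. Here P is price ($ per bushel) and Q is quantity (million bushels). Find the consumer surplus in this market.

Consumer surplus = 11781.125

Solving each curve for Q: Qd = 319 - 4P.
Equating demand and supply, 319 - 4P = 271 + 12P gives 16P = 48, so P* = 3.
Then Q* = 319 - 4(3) = 307.
Demand choke price (Qd = 0): P = 319/4 = 79.75. Consumer surplus = ½ × (79.75 - 3) × 307 = 11781.125.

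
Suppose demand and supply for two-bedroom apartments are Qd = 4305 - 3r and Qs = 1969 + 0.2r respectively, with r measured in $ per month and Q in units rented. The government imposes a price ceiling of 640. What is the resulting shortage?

Shortage = 288

Evaluating both curves at the ceiling price 640 gives Qd = 2385, Qs = 2097.
Shortage = Qd - Qs = 2385 - 2097 = 288.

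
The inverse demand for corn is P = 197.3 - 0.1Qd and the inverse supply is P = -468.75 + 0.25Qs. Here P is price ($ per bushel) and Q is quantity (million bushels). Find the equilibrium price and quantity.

Inverting to quantity form: Qd = 1973 - 10P and Qs = 1875 + 4P.
Set Qd = Qs: 1973 - 10P = 1875 + 4P, so 98 = 14P and P* = 7.
Substitute back: Q* = 1973 - 10(7) = 1903.

P* = 7, Q* = 1903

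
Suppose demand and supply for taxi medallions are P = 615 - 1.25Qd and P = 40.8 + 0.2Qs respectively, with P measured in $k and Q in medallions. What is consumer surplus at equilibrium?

Consumer surplus = 98010

In direct form, Qd = 492 - 0.8P and Qs = -204 + 5P.
The market clears where 492 - 0.8P = -204 + 5P. Rearranging, 5.8P = 696, hence P* = 120.
Substitute back: Q* = 492 - 0.8(120) = 396.
Demand choke price (Qd = 0): P = 492/0.8 = 615. Consumer surplus = ½ × (615 - 120) × 396 = 98010.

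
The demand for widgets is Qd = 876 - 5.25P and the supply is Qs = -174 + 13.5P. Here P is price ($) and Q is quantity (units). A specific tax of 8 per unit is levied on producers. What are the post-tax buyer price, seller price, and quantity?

With a tax of 8 on producers, they supply based on the net price P_s = P_b - 8, so Qs = -282 + 13.5P_b.
Market clearing requires 876 - 5.25P_b = -282 + 13.5P_b; hence 1158 = 18.75P_b and P_b = 61.76.
Then P_s = 61.76 - 8 = 53.76 and Q = 876 - 5.25(61.76) = 551.76.

P_b = 61.76, P_s = 53.76, Q = 551.76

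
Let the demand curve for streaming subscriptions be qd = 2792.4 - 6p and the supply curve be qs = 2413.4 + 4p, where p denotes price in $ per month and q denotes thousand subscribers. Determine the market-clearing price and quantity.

p* = 37.9, q* = 2565

The market clears where 2792.4 - 6p = 2413.4 + 4p. Rearranging, 10p = 379, hence p* = 37.9.
Plugging p* into demand: q* = 2792.4 - 6(37.9) = 2565.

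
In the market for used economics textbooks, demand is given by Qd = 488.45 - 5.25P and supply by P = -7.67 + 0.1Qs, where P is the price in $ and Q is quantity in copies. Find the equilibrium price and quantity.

P* = 27, Q* = 346.7

Inverting to quantity form: Qs = 76.7 + 10P.
Set Qd = Qs: 488.45 - 5.25P = 76.7 + 10P, so 411.75 = 15.25P and P* = 27.
Then Q* = 488.45 - 5.25(27) = 346.7.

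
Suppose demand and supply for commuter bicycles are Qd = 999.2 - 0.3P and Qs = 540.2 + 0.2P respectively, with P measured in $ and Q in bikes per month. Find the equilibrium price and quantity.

Set Qd = Qs: 999.2 - 0.3P = 540.2 + 0.2P, so 459 = 0.5P and P* = 918.
Then Q* = 999.2 - 0.3(918) = 723.8.

P* = 918, Q* = 723.8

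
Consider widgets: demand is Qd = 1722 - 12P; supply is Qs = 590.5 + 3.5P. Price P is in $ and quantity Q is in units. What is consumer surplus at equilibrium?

At equilibrium Qd = Qs, so 1722 - 12P = 590.5 + 3.5P; collecting terms, 1131.5 = 15.5P and P* = 73.
Plugging P* into demand: Q* = 1722 - 12(73) = 846.
Demand choke price (Qd = 0): P = 1722/12 = 143.5. Consumer surplus = ½ × (143.5 - 73) × 846 = 29821.5.

Consumer surplus = 29821.5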